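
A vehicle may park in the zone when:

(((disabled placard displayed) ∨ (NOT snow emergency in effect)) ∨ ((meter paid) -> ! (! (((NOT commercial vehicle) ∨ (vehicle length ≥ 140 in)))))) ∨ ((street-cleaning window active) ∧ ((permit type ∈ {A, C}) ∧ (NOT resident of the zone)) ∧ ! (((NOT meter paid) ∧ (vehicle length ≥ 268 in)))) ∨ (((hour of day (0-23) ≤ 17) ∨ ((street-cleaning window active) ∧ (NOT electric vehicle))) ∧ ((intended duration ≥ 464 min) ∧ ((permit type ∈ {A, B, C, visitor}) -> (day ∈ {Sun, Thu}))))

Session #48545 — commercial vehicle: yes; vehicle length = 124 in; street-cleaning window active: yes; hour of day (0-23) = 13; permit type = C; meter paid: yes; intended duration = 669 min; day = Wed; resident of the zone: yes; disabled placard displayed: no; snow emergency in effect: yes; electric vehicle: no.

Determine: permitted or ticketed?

Ticketed

Atomic conditions:
  disabled placard displayed: no → false
  NOT snow emergency in effect: yes → false
  meter paid: yes → true
  NOT commercial vehicle: yes → false
  vehicle length ≥ 140 in: 124 ≥ 140 is false
  street-cleaning window active: yes → true
  permit type ∈ {A, C}: C is in the set → true
  NOT resident of the zone: yes → false
  NOT meter paid: yes → false
  vehicle length ≥ 268 in: 124 ≥ 268 is false
  hour of day (0-23) ≤ 17: 13 ≤ 17 is true
  NOT electric vehicle: no → true
  intended duration ≥ 464 min: 669 ≥ 464 is true
  permit type ∈ {A, B, C, visitor}: C is in the set → true
  day ∈ {Sun, Thu}: Wed is not in the set → false
Combine:
[1.1] false OR false = false
[1.2.2.1.1] false OR false = false
[1.2.2.1] NOT false = true
[1.2.2] NOT true = false
[1.2] true → false = false
[1] false OR false = false
[2.2] true AND false = false
[2.3.1] false AND false = false
[2.3] NOT false = true
[2] true AND false AND true = false
[3.1.2] true AND true = true
[3.1] true OR true = true
[3.2.2] true → false = false
[3.2] true AND false = false
[3] true AND false = false
[root] false OR false OR false = false
Overall: false → ticketed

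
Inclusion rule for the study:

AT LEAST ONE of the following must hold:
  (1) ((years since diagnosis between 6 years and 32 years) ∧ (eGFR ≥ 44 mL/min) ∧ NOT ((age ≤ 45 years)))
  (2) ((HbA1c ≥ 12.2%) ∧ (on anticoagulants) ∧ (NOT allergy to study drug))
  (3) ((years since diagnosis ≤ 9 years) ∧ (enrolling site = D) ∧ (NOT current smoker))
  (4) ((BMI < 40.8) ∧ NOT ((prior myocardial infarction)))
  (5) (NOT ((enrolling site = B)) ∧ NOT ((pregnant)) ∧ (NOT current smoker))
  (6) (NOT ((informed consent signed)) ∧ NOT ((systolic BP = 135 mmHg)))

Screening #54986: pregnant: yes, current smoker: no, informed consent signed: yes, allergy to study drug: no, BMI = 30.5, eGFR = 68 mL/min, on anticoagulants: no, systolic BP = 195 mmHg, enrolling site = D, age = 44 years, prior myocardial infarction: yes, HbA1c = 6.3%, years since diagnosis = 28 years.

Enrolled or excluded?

Atomic conditions:
  years since diagnosis between 6 years and 32 years: 28 in [6, 32] is true
  eGFR ≥ 44 mL/min: 68 ≥ 44 is true
  age ≤ 45 years: 44 ≤ 45 is true
  HbA1c ≥ 12.2%: 6.3 ≥ 12.2 is false
  on anticoagulants: no → false
  NOT allergy to study drug: no → true
  years since diagnosis ≤ 9 years: 28 ≤ 9 is false
  enrolling site = D: D == D is true
  NOT current smoker: no → true
  BMI < 40.8: 30.5 < 40.8 is true
  prior myocardial infarction: yes → true
  enrolling site = B: D == B is false
  pregnant: yes → true
  informed consent signed: yes → true
  systolic BP = 135 mmHg: 195 == 135 is false
Combine:
[1.3] NOT true = false
[1] true AND true AND false = false
[2] false AND false AND true = false
[3] false AND true AND true = false
[4.2] NOT true = false
[4] true AND false = false
[5.1] NOT false = true
[5.2] NOT true = false
[5] true AND false AND true = false
[6.1] NOT true = false
[6.2] NOT false = true
[6] false AND true = false
[root] false OR false OR false OR false OR false OR false = false
Overall: false → excluded

Excluded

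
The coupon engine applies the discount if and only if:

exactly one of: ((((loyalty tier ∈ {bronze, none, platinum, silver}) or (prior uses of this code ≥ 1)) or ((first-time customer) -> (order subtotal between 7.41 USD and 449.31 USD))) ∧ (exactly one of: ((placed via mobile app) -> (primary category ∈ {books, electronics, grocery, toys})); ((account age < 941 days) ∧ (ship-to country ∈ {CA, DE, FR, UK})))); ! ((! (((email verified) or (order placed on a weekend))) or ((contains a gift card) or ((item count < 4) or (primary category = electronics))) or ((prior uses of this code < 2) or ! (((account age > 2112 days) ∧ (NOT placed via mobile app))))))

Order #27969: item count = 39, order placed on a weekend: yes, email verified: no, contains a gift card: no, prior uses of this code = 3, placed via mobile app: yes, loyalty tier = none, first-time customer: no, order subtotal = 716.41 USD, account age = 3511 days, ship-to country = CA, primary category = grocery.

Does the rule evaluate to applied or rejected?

Applied

Atomic conditions:
  loyalty tier ∈ {bronze, none, platinum, silver}: none is in the set → true
  prior uses of this code ≥ 1: 3 ≥ 1 is true
  first-time customer: no → false
  order subtotal between 7.41 USD and 449.31 USD: 716.41 in [7.41, 449.31] is false
  placed via mobile app: yes → true
  primary category ∈ {books, electronics, grocery, toys}: grocery is in the set → true
  account age < 941 days: 3511 < 941 is false
  ship-to country ∈ {CA, DE, FR, UK}: CA is in the set → true
  email verified: no → false
  order placed on a weekend: yes → true
  contains a gift card: no → false
  item count < 4: 39 < 4 is false
  primary category = electronics: grocery == electronics is false
  prior uses of this code < 2: 3 < 2 is false
  account age > 2112 days: 3511 > 2112 is true
  NOT placed via mobile app: yes → false
Combine:
[1.1.1] true OR true = true
[1.1.2] false → false (antecedent false ⇒ implication holds) = true
[1.1] true OR true = true
[1.2.1] true → true = true
[1.2.2] false AND true = false
[1.2] exactly-one(true, false) = true
[1] true AND true = true
[2.1.1.1] false OR true = true
[2.1.1] NOT true = false
[2.1.2.2] false OR false = false
[2.1.2] false OR false = false
[2.1.3.2.1] true AND false = false
[2.1.3.2] NOT false = true
[2.1.3] false OR true = true
[2.1] false OR false OR true = true
[2] NOT true = false
[root] exactly-one(true, false) = true
Overall: true → applied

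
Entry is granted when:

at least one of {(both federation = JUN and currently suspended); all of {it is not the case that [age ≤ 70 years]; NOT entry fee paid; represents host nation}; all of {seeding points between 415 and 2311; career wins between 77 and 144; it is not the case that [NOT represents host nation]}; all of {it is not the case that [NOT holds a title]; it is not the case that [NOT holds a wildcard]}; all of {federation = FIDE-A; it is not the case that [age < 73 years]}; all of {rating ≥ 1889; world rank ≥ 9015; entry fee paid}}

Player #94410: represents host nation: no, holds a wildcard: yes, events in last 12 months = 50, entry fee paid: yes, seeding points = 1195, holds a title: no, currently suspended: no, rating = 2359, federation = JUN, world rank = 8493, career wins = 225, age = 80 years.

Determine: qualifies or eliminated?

Atomic conditions:
  federation = JUN: JUN == JUN is true
  currently suspended: no → false
  age ≤ 70 years: 80 ≤ 70 is false
  NOT entry fee paid: yes → false
  represents host nation: no → false
  seeding points between 415 and 2311: 1195 in [415, 2311] is true
  career wins between 77 and 144: 225 in [77, 144] is false
  NOT represents host nation: no → true
  NOT holds a title: no → true
  NOT holds a wildcard: yes → false
  federation = FIDE-A: JUN == FIDE-A is false
  age < 73 years: 80 < 73 is false
  rating ≥ 1889: 2359 ≥ 1889 is true
  world rank ≥ 9015: 8493 ≥ 9015 is false
  entry fee paid: yes → true
Combine:
[1] true AND false = false
[2.1] NOT false = true
[2] true AND false AND false = false
[3.3] NOT true = false
[3] true AND false AND false = false
[4.1] NOT true = false
[4.2] NOT false = true
[4] false AND true = false
[5.2] NOT false = true
[5] false AND true = false
[6] true AND false AND true = false
[root] false OR false OR false OR false OR false OR false = false
Overall: false → eliminated

Eliminated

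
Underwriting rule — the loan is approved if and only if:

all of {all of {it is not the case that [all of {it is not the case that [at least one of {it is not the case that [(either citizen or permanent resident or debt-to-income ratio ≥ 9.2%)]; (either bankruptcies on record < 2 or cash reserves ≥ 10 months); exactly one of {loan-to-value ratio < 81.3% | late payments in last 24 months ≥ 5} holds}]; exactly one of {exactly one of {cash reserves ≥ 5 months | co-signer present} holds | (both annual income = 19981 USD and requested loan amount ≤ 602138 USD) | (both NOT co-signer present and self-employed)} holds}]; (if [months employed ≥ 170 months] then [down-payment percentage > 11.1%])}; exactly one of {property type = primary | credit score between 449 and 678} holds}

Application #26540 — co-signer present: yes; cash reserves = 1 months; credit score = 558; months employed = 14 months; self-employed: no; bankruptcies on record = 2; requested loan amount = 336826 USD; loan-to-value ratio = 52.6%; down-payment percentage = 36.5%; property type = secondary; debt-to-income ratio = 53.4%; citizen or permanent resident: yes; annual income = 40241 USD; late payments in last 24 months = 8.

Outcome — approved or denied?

Atomic conditions:
  citizen or permanent resident: yes → true
  debt-to-income ratio ≥ 9.2%: 53.4 ≥ 9.2 is true
  bankruptcies on record < 2: 2 < 2 is false
  cash reserves ≥ 10 months: 1 ≥ 10 is false
  loan-to-value ratio < 81.3%: 52.6 < 81.3 is true
  late payments in last 24 months ≥ 5: 8 ≥ 5 is true
  cash reserves ≥ 5 months: 1 ≥ 5 is false
  co-signer present: yes → true
  annual income = 19981 USD: 40241 == 19981 is false
  requested loan amount ≤ 602138 USD: 336826 ≤ 602138 is true
  NOT co-signer present: yes → false
  self-employed: no → false
  months employed ≥ 170 months: 14 ≥ 170 is false
  down-payment percentage > 11.1%: 36.5 > 11.1 is true
  property type = primary: secondary == primary is false
  credit score between 449 and 678: 558 in [449, 678] is true
Combine:
[1.1.1.1.1.1.1] true OR true = true
[1.1.1.1.1.1] NOT true = false
[1.1.1.1.1.2] false OR false = false
[1.1.1.1.1.3] exactly-one(true, true) = false
[1.1.1.1.1] false OR false OR false = false
[1.1.1.1] NOT false = true
[1.1.1.2.1] exactly-one(false, true) = true
[1.1.1.2.2] false AND true = false
[1.1.1.2.3] false AND false = false
[1.1.1.2] exactly-one(true, false, false) = true
[1.1.1] true AND true = true
[1.1] NOT true = false
[1.2] false → true (antecedent false ⇒ implication holds) = true
[1] false AND true = false
[2] exactly-one(false, true) = true
[root] false AND true = false
Overall: false → denied

Denied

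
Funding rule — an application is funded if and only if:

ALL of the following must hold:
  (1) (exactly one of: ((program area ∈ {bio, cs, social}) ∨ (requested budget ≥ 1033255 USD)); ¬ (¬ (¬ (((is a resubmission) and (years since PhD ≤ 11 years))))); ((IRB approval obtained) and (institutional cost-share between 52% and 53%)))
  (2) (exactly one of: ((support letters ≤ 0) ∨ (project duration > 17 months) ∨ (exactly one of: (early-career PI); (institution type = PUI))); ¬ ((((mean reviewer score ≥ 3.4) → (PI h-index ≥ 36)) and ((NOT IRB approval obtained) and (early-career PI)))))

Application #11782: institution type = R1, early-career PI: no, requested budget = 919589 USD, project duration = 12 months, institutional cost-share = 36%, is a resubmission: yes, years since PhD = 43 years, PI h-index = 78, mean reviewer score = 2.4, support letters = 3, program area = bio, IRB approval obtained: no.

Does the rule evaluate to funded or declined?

Declined

Atomic conditions:
  program area ∈ {bio, cs, social}: bio is in the set → true
  requested budget ≥ 1033255 USD: 919589 ≥ 1033255 is false
  is a resubmission: yes → true
  years since PhD ≤ 11 years: 43 ≤ 11 is false
  IRB approval obtained: no → false
  institutional cost-share between 52% and 53%: 36 in [52, 53] is false
  support letters ≤ 0: 3 ≤ 0 is false
  project duration > 17 months: 12 > 17 is false
  early-career PI: no → false
  institution type = PUI: R1 == PUI is false
  mean reviewer score ≥ 3.4: 2.4 ≥ 3.4 is false
  PI h-index ≥ 36: 78 ≥ 36 is true
  NOT IRB approval obtained: no → true
Combine:
[1.1] true OR false = true
[1.2.1.1.1] true AND false = false
[1.2.1.1] NOT false = true
[1.2.1] NOT true = false
[1.2] NOT false = true
[1.3] false AND false = false
[1] exactly-one(true, true, false) = false
[2.1.3] exactly-one(false, false) = false
[2.1] false OR false OR false = false
[2.2.1.1] false → true (antecedent false ⇒ implication holds) = true
[2.2.1.2] true AND false = false
[2.2.1] true AND false = false
[2.2] NOT false = true
[2] exactly-one(false, true) = true
[root] false AND true = false
Overall: false → declined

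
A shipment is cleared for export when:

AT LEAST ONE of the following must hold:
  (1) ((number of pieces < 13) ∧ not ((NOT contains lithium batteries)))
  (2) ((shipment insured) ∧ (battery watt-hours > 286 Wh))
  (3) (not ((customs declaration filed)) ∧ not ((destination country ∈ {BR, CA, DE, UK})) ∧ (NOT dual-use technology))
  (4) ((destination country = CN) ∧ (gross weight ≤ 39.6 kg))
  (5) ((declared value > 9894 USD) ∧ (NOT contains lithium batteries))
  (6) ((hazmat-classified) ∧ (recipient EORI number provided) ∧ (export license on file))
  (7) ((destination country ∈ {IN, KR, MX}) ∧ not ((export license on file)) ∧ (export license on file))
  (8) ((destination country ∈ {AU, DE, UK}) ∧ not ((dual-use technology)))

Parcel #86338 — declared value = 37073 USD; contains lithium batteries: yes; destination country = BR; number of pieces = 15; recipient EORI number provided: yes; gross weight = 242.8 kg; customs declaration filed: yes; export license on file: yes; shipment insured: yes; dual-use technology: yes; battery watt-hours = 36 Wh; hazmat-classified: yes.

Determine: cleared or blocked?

Atomic conditions:
  number of pieces < 13: 15 < 13 is false
  NOT contains lithium batteries: yes → false
  shipment insured: yes → true
  battery watt-hours > 286 Wh: 36 > 286 is false
  customs declaration filed: yes → true
  destination country ∈ {BR, CA, DE, UK}: BR is in the set → true
  NOT dual-use technology: yes → false
  destination country = CN: BR == CN is false
  gross weight ≤ 39.6 kg: 242.8 ≤ 39.6 is false
  declared value > 9894 USD: 37073 > 9894 is true
  hazmat-classified: yes → true
  recipient EORI number provided: yes → true
  export license on file: yes → true
  destination country ∈ {IN, KR, MX}: BR is not in the set → false
  destination country ∈ {AU, DE, UK}: BR is not in the set → false
  dual-use technology: yes → true
Combine:
[1.2] NOT false = true
[1] false AND true = false
[2] true AND false = false
[3.1] NOT true = false
[3.2] NOT true = false
[3] false AND false AND false = false
[4] false AND false = false
[5] true AND false = false
[6] true AND true AND true = true
[7.2] NOT true = false
[7] false AND false AND true = false
[8.2] NOT true = false
[8] false AND false = false
[root] false OR false OR false OR false OR false OR true OR false OR false = true
Overall: true → cleared

Cleared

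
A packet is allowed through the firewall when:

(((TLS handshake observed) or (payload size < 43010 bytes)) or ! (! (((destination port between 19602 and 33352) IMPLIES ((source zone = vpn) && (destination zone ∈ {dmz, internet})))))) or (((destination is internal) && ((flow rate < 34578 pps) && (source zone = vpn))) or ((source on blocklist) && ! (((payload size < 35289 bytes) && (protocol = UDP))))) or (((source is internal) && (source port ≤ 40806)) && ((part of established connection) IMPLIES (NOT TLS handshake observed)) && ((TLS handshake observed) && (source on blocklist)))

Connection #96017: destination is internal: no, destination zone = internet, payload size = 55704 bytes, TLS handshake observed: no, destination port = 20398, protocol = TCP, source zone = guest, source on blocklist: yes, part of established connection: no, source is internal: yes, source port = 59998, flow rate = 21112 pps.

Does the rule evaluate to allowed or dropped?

Allowed

Atomic conditions:
  TLS handshake observed: no → false
  payload size < 43010 bytes: 55704 < 43010 is false
  destination port between 19602 and 33352: 20398 in [19602, 33352] is true
  source zone = vpn: guest == vpn is false
  destination zone ∈ {dmz, internet}: internet is in the set → true
  destination is internal: no → false
  flow rate < 34578 pps: 21112 < 34578 is true
  source on blocklist: yes → true
  payload size < 35289 bytes: 55704 < 35289 is false
  protocol = UDP: TCP == UDP is false
  source is internal: yes → true
  source port ≤ 40806: 59998 ≤ 40806 is false
  part of established connection: no → false
  NOT TLS handshake observed: no → true
Combine:
[1.1] false OR false = false
[1.2.1.1.2] false AND true = false
[1.2.1.1] true → false = false
[1.2.1] NOT false = true
[1.2] NOT true = false
[1] false OR false = false
[2.1.2] true AND false = false
[2.1] false AND false = false
[2.2.2.1] false AND false = false
[2.2.2] NOT false = true
[2.2] true AND true = true
[2] false OR true = true
[3.1] true AND false = false
[3.2] false → true (antecedent false ⇒ implication holds) = true
[3.3] false AND true = false
[3] false AND true AND false = false
[root] false OR true OR false = true
Overall: true → allowed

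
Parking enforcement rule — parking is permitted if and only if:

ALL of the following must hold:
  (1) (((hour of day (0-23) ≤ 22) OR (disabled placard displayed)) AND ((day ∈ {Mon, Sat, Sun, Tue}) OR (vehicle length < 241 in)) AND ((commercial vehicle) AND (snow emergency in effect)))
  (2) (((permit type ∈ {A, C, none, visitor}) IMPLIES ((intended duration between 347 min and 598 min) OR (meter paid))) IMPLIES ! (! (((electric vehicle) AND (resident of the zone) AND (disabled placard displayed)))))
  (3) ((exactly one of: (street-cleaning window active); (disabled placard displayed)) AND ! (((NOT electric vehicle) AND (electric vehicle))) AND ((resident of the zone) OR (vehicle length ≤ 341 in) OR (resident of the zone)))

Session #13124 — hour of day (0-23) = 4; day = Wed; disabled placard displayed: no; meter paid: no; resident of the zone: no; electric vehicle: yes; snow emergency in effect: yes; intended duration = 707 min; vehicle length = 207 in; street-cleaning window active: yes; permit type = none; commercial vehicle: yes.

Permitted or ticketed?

Atomic conditions:
  hour of day (0-23) ≤ 22: 4 ≤ 22 is true
  disabled placard displayed: no → false
  day ∈ {Mon, Sat, Sun, Tue}: Wed is not in the set → false
  vehicle length < 241 in: 207 < 241 is true
  commercial vehicle: yes → true
  snow emergency in effect: yes → true
  permit type ∈ {A, C, none, visitor}: none is in the set → true
  intended duration between 347 min and 598 min: 707 in [347, 598] is false
  meter paid: no → false
  electric vehicle: yes → true
  resident of the zone: no → false
  street-cleaning window active: yes → true
  NOT electric vehicle: yes → false
  vehicle length ≤ 341 in: 207 ≤ 341 is true
Combine:
[1.1] true OR false = true
[1.2] false OR true = true
[1.3] true AND true = true
[1] true AND true AND true = true
[2.1.2] false OR false = false
[2.1] true → false = false
[2.2.1.1] true AND false AND false = false
[2.2.1] NOT false = true
[2.2] NOT true = false
[2] false → false (antecedent false ⇒ implication holds) = true
[3.1] exactly-one(true, false) = true
[3.2.1] false AND true = false
[3.2] NOT false = true
[3.3] false OR true OR false = true
[3] true AND true AND true = true
[root] true AND true AND true = true
Overall: true → permitted

Permitted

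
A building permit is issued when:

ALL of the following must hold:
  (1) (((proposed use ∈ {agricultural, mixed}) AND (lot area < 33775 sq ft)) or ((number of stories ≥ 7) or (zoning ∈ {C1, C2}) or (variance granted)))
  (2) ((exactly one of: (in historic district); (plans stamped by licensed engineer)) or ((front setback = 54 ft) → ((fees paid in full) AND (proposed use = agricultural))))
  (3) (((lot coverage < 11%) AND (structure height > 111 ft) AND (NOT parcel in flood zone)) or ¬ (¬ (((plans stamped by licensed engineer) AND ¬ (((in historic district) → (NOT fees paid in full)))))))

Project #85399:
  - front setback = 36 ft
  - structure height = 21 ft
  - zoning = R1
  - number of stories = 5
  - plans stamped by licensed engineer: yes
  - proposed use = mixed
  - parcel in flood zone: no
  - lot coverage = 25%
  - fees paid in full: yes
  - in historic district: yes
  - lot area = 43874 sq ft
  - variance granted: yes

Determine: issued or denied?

Atomic conditions:
  proposed use ∈ {agricultural, mixed}: mixed is in the set → true
  lot area < 33775 sq ft: 43874 < 33775 is false
  number of stories ≥ 7: 5 ≥ 7 is false
  zoning ∈ {C1, C2}: R1 is not in the set → false
  variance granted: yes → true
  in historic district: yes → true
  plans stamped by licensed engineer: yes → true
  front setback = 54 ft: 36 == 54 is false
  fees paid in full: yes → true
  proposed use = agricultural: mixed == agricultural is false
  lot coverage < 11%: 25 < 11 is false
  structure height > 111 ft: 21 > 111 is false
  NOT parcel in flood zone: no → true
  NOT fees paid in full: yes → false
Combine:
[1.1] true AND false = false
[1.2] false OR false OR true = true
[1] false OR true = true
[2.1] exactly-one(true, true) = false
[2.2.2] true AND false = false
[2.2] false → false (antecedent false ⇒ implication holds) = true
[2] false OR true = true
[3.1] false AND false AND true = false
[3.2.1.1.2.1] true → false = false
[3.2.1.1.2] NOT false = true
[3.2.1.1] true AND true = true
[3.2.1] NOT true = false
[3.2] NOT false = true
[3] false OR true = true
[root] true AND true AND true = true
Overall: true → issued

Issued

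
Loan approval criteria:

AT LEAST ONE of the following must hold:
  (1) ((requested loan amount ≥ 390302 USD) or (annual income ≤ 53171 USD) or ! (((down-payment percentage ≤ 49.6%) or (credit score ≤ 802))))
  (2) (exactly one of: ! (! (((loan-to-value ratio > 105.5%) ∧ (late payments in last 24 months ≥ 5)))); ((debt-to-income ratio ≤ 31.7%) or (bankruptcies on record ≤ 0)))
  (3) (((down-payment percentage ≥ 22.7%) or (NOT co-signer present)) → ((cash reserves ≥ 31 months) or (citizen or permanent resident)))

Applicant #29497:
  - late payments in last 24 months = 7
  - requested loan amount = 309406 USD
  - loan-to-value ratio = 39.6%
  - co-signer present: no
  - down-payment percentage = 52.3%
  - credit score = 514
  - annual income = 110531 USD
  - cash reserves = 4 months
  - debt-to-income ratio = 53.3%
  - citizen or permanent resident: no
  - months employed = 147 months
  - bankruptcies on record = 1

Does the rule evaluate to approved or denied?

Denied

Atomic conditions:
  requested loan amount ≥ 390302 USD: 309406 ≥ 390302 is false
  annual income ≤ 53171 USD: 110531 ≤ 53171 is false
  down-payment percentage ≤ 49.6%: 52.3 ≤ 49.6 is false
  credit score ≤ 802: 514 ≤ 802 is true
  loan-to-value ratio > 105.5%: 39.6 > 105.5 is false
  late payments in last 24 months ≥ 5: 7 ≥ 5 is true
  debt-to-income ratio ≤ 31.7%: 53.3 ≤ 31.7 is false
  bankruptcies on record ≤ 0: 1 ≤ 0 is false
  down-payment percentage ≥ 22.7%: 52.3 ≥ 22.7 is true
  NOT co-signer present: no → true
  cash reserves ≥ 31 months: 4 ≥ 31 is false
  citizen or permanent resident: no → false
Combine:
[1.3.1] false OR true = true
[1.3] NOT true = false
[1] false OR false OR false = false
[2.1.1.1] false AND true = false
[2.1.1] NOT false = true
[2.1] NOT true = false
[2.2] false OR false = false
[2] exactly-one(false, false) = false
[3.1] true OR true = true
[3.2] false OR false = false
[3] true → false = false
[root] false OR false OR false = false
Overall: false → denied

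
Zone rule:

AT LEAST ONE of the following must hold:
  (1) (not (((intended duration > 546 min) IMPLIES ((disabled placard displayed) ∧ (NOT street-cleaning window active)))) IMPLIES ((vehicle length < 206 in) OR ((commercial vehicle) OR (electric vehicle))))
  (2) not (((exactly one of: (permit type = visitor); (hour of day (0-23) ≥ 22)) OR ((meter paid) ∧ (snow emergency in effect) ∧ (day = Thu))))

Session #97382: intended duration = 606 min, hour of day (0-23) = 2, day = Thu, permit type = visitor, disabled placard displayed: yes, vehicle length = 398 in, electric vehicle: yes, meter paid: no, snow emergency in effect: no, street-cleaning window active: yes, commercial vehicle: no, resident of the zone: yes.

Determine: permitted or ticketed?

Permitted

Atomic conditions:
  intended duration > 546 min: 606 > 546 is true
  disabled placard displayed: yes → true
  NOT street-cleaning window active: yes → false
  vehicle length < 206 in: 398 < 206 is false
  commercial vehicle: no → false
  electric vehicle: yes → true
  permit type = visitor: visitor == visitor is true
  hour of day (0-23) ≥ 22: 2 ≥ 22 is false
  meter paid: no → false
  snow emergency in effect: no → false
  day = Thu: Thu == Thu is true
Combine:
[1.1.1.2] true AND false = false
[1.1.1] true → false = false
[1.1] NOT false = true
[1.2.2] false OR true = true
[1.2] false OR true = true
[1] true → true = true
[2.1.1] exactly-one(true, false) = true
[2.1.2] false AND false AND true = false
[2.1] true OR false = true
[2] NOT true = false
[root] true OR false = true
Overall: true → permitted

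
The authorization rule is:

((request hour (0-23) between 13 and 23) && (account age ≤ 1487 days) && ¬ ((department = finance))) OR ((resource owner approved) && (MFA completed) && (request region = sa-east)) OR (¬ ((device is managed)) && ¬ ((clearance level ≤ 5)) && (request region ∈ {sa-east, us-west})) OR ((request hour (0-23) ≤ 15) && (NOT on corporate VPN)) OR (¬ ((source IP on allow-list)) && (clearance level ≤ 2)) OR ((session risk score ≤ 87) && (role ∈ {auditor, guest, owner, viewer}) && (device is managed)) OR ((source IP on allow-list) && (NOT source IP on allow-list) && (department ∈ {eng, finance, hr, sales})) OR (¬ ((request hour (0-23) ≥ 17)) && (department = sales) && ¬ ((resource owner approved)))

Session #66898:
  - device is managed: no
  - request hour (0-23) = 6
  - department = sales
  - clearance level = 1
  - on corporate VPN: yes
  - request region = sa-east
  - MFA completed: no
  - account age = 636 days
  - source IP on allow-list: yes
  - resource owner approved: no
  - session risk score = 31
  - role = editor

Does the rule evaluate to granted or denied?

Atomic conditions:
  request hour (0-23) between 13 and 23: 6 in [13, 23] is false
  account age ≤ 1487 days: 636 ≤ 1487 is true
  department = finance: sales == finance is false
  resource owner approved: no → false
  MFA completed: no → false
  request region = sa-east: sa-east == sa-east is true
  device is managed: no → false
  clearance level ≤ 5: 1 ≤ 5 is true
  request region ∈ {sa-east, us-west}: sa-east is in the set → true
  request hour (0-23) ≤ 15: 6 ≤ 15 is true
  NOT on corporate VPN: yes → false
  source IP on allow-list: yes → true
  clearance level ≤ 2: 1 ≤ 2 is true
  session risk score ≤ 87: 31 ≤ 87 is true
  role ∈ {auditor, guest, owner, viewer}: editor is not in the set → false
  NOT source IP on allow-list: yes → false
  department ∈ {eng, finance, hr, sales}: sales is in the set → true
  request hour (0-23) ≥ 17: 6 ≥ 17 is false
  department = sales: sales == sales is true
Combine:
[1.3] NOT false = true
[1] false AND true AND true = false
[2] false AND false AND true = false
[3.1] NOT false = true
[3.2] NOT true = false
[3] true AND false AND true = false
[4] true AND false = false
[5.1] NOT true = false
[5] false AND true = false
[6] true AND false AND false = false
[7] true AND false AND true = false
[8.1] NOT false = true
[8.3] NOT false = true
[8] true AND true AND true = true
[root] false OR false OR false OR false OR false OR false OR false OR true = true
Overall: true → granted

Granted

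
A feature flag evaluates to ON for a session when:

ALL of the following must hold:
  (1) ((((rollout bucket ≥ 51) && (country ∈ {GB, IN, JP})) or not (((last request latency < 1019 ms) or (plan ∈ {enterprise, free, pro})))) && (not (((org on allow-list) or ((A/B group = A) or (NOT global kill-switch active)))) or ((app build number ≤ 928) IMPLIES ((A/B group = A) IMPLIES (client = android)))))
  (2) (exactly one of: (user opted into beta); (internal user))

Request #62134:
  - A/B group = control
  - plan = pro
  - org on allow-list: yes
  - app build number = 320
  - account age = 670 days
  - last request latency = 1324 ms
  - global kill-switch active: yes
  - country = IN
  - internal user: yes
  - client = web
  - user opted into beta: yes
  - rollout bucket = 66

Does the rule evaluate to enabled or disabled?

Atomic conditions:
  rollout bucket ≥ 51: 66 ≥ 51 is true
  country ∈ {GB, IN, JP}: IN is in the set → true
  last request latency < 1019 ms: 1324 < 1019 is false
  plan ∈ {enterprise, free, pro}: pro is in the set → true
  org on allow-list: yes → true
  A/B group = A: control == A is false
  NOT global kill-switch active: yes → false
  app build number ≤ 928: 320 ≤ 928 is true
  client = android: web == android is false
  user opted into beta: yes → true
  internal user: yes → true
Combine:
[1.1.1] true AND true = true
[1.1.2.1] false OR true = true
[1.1.2] NOT true = false
[1.1] true OR false = true
[1.2.1.1.2] false OR false = false
[1.2.1.1] true OR false = true
[1.2.1] NOT true = false
[1.2.2.2] false → false (antecedent false ⇒ implication holds) = true
[1.2.2] true → true = true
[1.2] false OR true = true
[1] true AND true = true
[2] exactly-one(true, true) = false
[root] true AND false = false
Overall: false → disabled

Disabled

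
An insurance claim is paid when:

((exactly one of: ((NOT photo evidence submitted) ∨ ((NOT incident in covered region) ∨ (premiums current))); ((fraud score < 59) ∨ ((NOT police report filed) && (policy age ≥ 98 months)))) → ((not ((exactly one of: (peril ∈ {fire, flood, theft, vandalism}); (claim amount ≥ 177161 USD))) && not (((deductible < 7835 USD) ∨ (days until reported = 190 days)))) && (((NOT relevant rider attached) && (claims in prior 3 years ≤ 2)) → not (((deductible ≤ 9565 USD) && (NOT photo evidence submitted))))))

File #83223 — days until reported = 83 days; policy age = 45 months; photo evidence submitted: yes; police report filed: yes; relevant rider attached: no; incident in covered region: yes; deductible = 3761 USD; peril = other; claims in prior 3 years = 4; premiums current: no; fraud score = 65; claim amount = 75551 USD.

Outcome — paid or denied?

Paid

Atomic conditions:
  NOT photo evidence submitted: yes → false
  NOT incident in covered region: yes → false
  premiums current: no → false
  fraud score < 59: 65 < 59 is false
  NOT police report filed: yes → false
  policy age ≥ 98 months: 45 ≥ 98 is false
  peril ∈ {fire, flood, theft, vandalism}: other is not in the set → false
  claim amount ≥ 177161 USD: 75551 ≥ 177161 is false
  deductible < 7835 USD: 3761 < 7835 is true
  days until reported = 190 days: 83 == 190 is false
  NOT relevant rider attached: no → true
  claims in prior 3 years ≤ 2: 4 ≤ 2 is false
  deductible ≤ 9565 USD: 3761 ≤ 9565 is true
Combine:
[1.1.2] false OR false = false
[1.1] false OR false = false
[1.2.2] false AND false = false
[1.2] false OR false = false
[1] exactly-one(false, false) = false
[2.1.1.1] exactly-one(false, false) = false
[2.1.1] NOT false = true
[2.1.2.1] true OR false = true
[2.1.2] NOT true = false
[2.1] true AND false = false
[2.2.1] true AND false = false
[2.2.2.1] true AND false = false
[2.2.2] NOT false = true
[2.2] false → true (antecedent false ⇒ implication holds) = true
[2] false AND true = false
[root] false → false (antecedent false ⇒ implication holds) = true
Overall: true → paid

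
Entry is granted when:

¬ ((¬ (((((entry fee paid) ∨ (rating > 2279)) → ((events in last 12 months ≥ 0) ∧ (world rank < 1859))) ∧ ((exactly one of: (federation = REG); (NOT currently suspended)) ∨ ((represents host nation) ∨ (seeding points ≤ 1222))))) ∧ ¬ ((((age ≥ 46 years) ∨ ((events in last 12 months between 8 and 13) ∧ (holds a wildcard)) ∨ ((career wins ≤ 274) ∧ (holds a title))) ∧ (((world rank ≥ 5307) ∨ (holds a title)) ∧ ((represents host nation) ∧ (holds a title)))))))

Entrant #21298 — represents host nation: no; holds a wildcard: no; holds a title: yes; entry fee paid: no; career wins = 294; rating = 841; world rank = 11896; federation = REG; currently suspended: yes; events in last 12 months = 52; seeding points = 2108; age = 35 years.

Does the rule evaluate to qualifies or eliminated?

Atomic conditions:
  entry fee paid: no → false
  rating > 2279: 841 > 2279 is false
  events in last 12 months ≥ 0: 52 ≥ 0 is true
  world rank < 1859: 11896 < 1859 is false
  federation = REG: REG == REG is true
  NOT currently suspended: yes → false
  represents host nation: no → false
  seeding points ≤ 1222: 2108 ≤ 1222 is false
  age ≥ 46 years: 35 ≥ 46 is false
  events in last 12 months between 8 and 13: 52 in [8, 13] is false
  holds a wildcard: no → false
  career wins ≤ 274: 294 ≤ 274 is false
  holds a title: yes → true
  world rank ≥ 5307: 11896 ≥ 5307 is true
Combine:
[1.1.1.1.1] false OR false = false
[1.1.1.1.2] true AND false = false
[1.1.1.1] false → false (antecedent false ⇒ implication holds) = true
[1.1.1.2.1] exactly-one(true, false) = true
[1.1.1.2.2] false OR false = false
[1.1.1.2] true OR false = true
[1.1.1] true AND true = true
[1.1] NOT true = false
[1.2.1.1.2] false AND false = false
[1.2.1.1.3] false AND true = false
[1.2.1.1] false OR false OR false = false
[1.2.1.2.1] true OR true = true
[1.2.1.2.2] false AND true = false
[1.2.1.2] true AND false = false
[1.2.1] false AND false = false
[1.2] NOT false = true
[1] false AND true = false
[root] NOT false = true
Overall: true → qualifies

Qualifies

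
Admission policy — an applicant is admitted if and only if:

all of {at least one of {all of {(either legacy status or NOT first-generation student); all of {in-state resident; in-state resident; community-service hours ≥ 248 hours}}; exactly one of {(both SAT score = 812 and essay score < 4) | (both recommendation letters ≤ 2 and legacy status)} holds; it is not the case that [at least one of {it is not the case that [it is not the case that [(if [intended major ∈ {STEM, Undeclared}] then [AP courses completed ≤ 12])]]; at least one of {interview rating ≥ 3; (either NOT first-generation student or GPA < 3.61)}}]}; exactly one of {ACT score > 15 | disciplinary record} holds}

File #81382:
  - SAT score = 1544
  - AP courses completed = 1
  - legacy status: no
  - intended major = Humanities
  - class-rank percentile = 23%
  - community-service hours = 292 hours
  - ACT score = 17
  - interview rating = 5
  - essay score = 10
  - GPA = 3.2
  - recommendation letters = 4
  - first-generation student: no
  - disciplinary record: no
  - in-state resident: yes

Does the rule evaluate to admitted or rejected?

Admitted

Atomic conditions:
  legacy status: no → false
  NOT first-generation student: no → true
  in-state resident: yes → true
  community-service hours ≥ 248 hours: 292 ≥ 248 is true
  SAT score = 812: 1544 == 812 is false
  essay score < 4: 10 < 4 is false
  recommendation letters ≤ 2: 4 ≤ 2 is false
  intended major ∈ {STEM, Undeclared}: Humanities is not in the set → false
  AP courses completed ≤ 12: 1 ≤ 12 is true
  interview rating ≥ 3: 5 ≥ 3 is true
  GPA < 3.61: 3.2 < 3.61 is true
  ACT score > 15: 17 > 15 is true
  disciplinary record: no → false
Combine:
[1.1.1] false OR true = true
[1.1.2] true AND true AND true = true
[1.1] true AND true = true
[1.2.1] false AND false = false
[1.2.2] false AND false = false
[1.2] exactly-one(false, false) = false
[1.3.1.1.1.1] false → true (antecedent false ⇒ implication holds) = true
[1.3.1.1.1] NOT true = false
[1.3.1.1] NOT false = true
[1.3.1.2.2] true OR true = true
[1.3.1.2] true OR true = true
[1.3.1] true OR true = true
[1.3] NOT true = false
[1] true OR false OR false = true
[2] exactly-one(true, false) = true
[root] true AND true = true
Overall: true → admitted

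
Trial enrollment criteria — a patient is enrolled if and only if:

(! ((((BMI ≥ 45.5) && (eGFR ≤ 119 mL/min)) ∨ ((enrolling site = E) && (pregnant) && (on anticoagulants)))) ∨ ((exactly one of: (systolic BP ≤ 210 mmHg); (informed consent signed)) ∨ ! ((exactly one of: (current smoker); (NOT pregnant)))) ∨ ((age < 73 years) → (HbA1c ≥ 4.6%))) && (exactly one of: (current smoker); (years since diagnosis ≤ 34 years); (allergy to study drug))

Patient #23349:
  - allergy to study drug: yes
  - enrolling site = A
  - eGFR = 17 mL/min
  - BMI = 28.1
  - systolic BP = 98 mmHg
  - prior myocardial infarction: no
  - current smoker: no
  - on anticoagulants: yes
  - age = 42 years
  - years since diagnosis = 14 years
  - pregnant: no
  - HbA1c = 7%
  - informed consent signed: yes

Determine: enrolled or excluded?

Atomic conditions:
  BMI ≥ 45.5: 28.1 ≥ 45.5 is false
  eGFR ≤ 119 mL/min: 17 ≤ 119 is true
  enrolling site = E: A == E is false
  pregnant: no → false
  on anticoagulants: yes → true
  systolic BP ≤ 210 mmHg: 98 ≤ 210 is true
  informed consent signed: yes → true
  current smoker: no → false
  NOT pregnant: no → true
  age < 73 years: 42 < 73 is true
  HbA1c ≥ 4.6%: 7 ≥ 4.6 is true
  years since diagnosis ≤ 34 years: 14 ≤ 34 is true
  allergy to study drug: yes → true
Combine:
[1.1.1.1] false AND true = false
[1.1.1.2] false AND false AND true = false
[1.1.1] false OR false = false
[1.1] NOT false = true
[1.2.1] exactly-one(true, true) = false
[1.2.2.1] exactly-one(false, true) = true
[1.2.2] NOT true = false
[1.2] false OR false = false
[1.3] true → true = true
[1] true OR false OR true = true
[2] exactly-one(false, true, true) = false
[root] true AND false = false
Overall: false → excluded

Excluded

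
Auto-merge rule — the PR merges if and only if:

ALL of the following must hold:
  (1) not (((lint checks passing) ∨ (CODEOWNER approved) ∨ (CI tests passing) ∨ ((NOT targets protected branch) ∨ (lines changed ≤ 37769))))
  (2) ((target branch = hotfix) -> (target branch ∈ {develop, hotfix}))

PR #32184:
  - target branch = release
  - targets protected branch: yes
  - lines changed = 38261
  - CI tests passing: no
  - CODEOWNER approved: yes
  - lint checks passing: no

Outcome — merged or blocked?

Blocked

Atomic conditions:
  lint checks passing: no → false
  CODEOWNER approved: yes → true
  CI tests passing: no → false
  NOT targets protected branch: yes → false
  lines changed ≤ 37769: 38261 ≤ 37769 is false
  target branch = hotfix: release == hotfix is false
  target branch ∈ {develop, hotfix}: release is not in the set → false
Combine:
[1.1.4] false OR false = false
[1.1] false OR true OR false OR false = true
[1] NOT true = false
[2] false → false (antecedent false ⇒ implication holds) = true
[root] false AND true = false
Overall: false → blocked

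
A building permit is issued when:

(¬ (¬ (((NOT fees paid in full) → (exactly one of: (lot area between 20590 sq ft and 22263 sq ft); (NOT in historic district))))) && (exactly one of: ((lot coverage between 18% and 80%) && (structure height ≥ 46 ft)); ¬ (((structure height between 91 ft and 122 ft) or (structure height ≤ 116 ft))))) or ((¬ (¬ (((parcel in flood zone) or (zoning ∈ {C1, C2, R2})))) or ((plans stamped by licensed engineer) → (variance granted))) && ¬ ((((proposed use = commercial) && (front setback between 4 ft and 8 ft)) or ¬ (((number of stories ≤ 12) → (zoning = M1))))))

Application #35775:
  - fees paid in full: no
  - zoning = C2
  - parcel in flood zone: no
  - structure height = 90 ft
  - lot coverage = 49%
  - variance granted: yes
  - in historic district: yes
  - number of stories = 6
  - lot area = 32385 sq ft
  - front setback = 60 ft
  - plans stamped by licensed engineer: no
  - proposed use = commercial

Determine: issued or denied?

Atomic conditions:
  NOT fees paid in full: no → true
  lot area between 20590 sq ft and 22263 sq ft: 32385 in [20590, 22263] is false
  NOT in historic district: yes → false
  lot coverage between 18% and 80%: 49 in [18, 80] is true
  structure height ≥ 46 ft: 90 ≥ 46 is true
  structure height between 91 ft and 122 ft: 90 in [91, 122] is false
  structure height ≤ 116 ft: 90 ≤ 116 is true
  parcel in flood zone: no → false
  zoning ∈ {C1, C2, R2}: C2 is in the set → true
  plans stamped by licensed engineer: no → false
  variance granted: yes → true
  proposed use = commercial: commercial == commercial is true
  front setback between 4 ft and 8 ft: 60 in [4, 8] is false
  number of stories ≤ 12: 6 ≤ 12 is true
  zoning = M1: C2 == M1 is false
Combine:
[1.1.1.1.2] exactly-one(false, false) = false
[1.1.1.1] true → false = false
[1.1.1] NOT false = true
[1.1] NOT true = false
[1.2.1] true AND true = true
[1.2.2.1] false OR true = true
[1.2.2] NOT true = false
[1.2] exactly-one(true, false) = true
[1] false AND true = false
[2.1.1.1.1] false OR true = true
[2.1.1.1] NOT true = false
[2.1.1] NOT false = true
[2.1.2] false → true (antecedent false ⇒ implication holds) = true
[2.1] true OR true = true
[2.2.1.1] true AND false = false
[2.2.1.2.1] true → false = false
[2.2.1.2] NOT false = true
[2.2.1] false OR true = true
[2.2] NOT true = false
[2] true AND false = false
[root] false OR false = false
Overall: false → denied

Denied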